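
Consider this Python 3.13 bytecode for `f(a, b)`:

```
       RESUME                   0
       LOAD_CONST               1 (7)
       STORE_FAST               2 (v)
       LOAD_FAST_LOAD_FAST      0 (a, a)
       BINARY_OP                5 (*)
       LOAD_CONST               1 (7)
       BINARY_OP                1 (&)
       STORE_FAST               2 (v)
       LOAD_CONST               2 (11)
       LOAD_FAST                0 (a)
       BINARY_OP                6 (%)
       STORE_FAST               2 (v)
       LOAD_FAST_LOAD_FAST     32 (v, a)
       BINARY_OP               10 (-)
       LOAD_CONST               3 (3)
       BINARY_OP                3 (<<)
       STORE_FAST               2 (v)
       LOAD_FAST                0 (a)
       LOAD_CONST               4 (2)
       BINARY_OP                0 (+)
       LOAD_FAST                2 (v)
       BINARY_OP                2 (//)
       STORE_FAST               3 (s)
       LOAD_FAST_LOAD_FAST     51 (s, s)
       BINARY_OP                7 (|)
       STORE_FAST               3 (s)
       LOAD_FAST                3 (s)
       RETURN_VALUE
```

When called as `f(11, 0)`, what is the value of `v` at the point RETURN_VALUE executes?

LOAD_CONST → push 7. Stack: [7]
STORE_FAST v → v=7. Stack: []
LOAD_FAST_LOAD_FAST a,a → push 11,11. Stack: [11, 11]
BINARY_OP * → 11 * 11 = 121. Stack: [121]
LOAD_CONST → push 7. Stack: [121, 7]
BINARY_OP & → 121 & 7 = 1. Stack: [1]
STORE_FAST v → v=1. Stack: []
LOAD_CONST → push 11. Stack: [11]
LOAD_FAST a → push 11. Stack: [11, 11]
BINARY_OP % → 11 % 11 = 0. Stack: [0]
STORE_FAST v → v=0. Stack: []
LOAD_FAST_LOAD_FAST v,a → push 0,11. Stack: [0, 11]
BINARY_OP - → 0 - 11 = -11. Stack: [-11]
LOAD_CONST → push 3. Stack: [-11, 3]
BINARY_OP << → -11 << 3 = -88. Stack: [-88]
STORE_FAST v → v=-88. Stack: []
LOAD_FAST a → push 11. Stack: [11]
LOAD_CONST → push 2. Stack: [11, 2]
BINARY_OP + → 11 + 2 = 13. Stack: [13]
LOAD_FAST v → push -88. Stack: [13, -88]
BINARY_OP // → 13 // -88 = -1. Stack: [-1]
STORE_FAST s → s=-1. Stack: []
LOAD_FAST_LOAD_FAST s,s → push -1,-1. Stack: [-1, -1]
BINARY_OP | → -1 | -1 = -1. Stack: [-1]
STORE_FAST s → s=-1. Stack: []
LOAD_FAST s → push -1. Stack: [-1]
RETURN_VALUE → return -1.

-88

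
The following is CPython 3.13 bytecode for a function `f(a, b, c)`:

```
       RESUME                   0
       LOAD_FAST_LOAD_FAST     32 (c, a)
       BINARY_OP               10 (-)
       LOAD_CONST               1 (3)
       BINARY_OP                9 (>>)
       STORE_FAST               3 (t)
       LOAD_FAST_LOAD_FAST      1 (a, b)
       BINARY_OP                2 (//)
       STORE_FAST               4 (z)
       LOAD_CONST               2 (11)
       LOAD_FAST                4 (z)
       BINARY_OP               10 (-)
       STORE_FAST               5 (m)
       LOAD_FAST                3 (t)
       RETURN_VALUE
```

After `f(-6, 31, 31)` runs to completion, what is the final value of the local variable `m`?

LOAD_FAST_LOAD_FAST c,a → push 31,-6. Stack: [31, -6]
BINARY_OP - → 31 - -6 = 37. Stack: [37]
LOAD_CONST → push 3. Stack: [37, 3]
BINARY_OP >> → 37 >> 3 = 4. Stack: [4]
STORE_FAST t → t=4. Stack: []
LOAD_FAST_LOAD_FAST a,b → push -6,31. Stack: [-6, 31]
BINARY_OP // → -6 // 31 = -1. Stack: [-1]
STORE_FAST z → z=-1. Stack: []
LOAD_CONST → push 11. Stack: [11]
LOAD_FAST z → push -1. Stack: [11, -1]
BINARY_OP - → 11 - -1 = 12. Stack: [12]
STORE_FAST m → m=12. Stack: []
LOAD_FAST t → push 4. Stack: [4]
RETURN_VALUE → return 4.

12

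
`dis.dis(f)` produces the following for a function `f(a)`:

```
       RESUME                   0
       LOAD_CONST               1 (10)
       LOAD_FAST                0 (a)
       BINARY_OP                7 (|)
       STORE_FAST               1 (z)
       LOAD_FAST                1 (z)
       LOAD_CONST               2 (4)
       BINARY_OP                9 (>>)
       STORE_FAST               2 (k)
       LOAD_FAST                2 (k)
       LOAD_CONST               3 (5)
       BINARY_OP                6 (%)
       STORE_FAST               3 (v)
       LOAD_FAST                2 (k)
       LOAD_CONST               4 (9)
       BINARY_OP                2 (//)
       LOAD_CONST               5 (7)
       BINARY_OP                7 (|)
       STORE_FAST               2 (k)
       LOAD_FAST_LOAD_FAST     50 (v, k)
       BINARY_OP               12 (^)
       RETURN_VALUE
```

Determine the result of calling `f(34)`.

5

LOAD_CONST → push 10. Stack: [10]
LOAD_FAST a → push 34. Stack: [10, 34]
BINARY_OP | → 10 | 34 = 42. Stack: [42]
STORE_FAST z → z=42. Stack: []
LOAD_FAST z → push 42. Stack: [42]
LOAD_CONST → push 4. Stack: [42, 4]
BINARY_OP >> → 42 >> 4 = 2. Stack: [2]
STORE_FAST k → k=2. Stack: []
LOAD_FAST k → push 2. Stack: [2]
LOAD_CONST → push 5. Stack: [2, 5]
BINARY_OP % → 2 % 5 = 2. Stack: [2]
STORE_FAST v → v=2. Stack: []
LOAD_FAST k → push 2. Stack: [2]
LOAD_CONST → push 9. Stack: [2, 9]
BINARY_OP // → 2 // 9 = 0. Stack: [0]
LOAD_CONST → push 7. Stack: [0, 7]
BINARY_OP | → 0 | 7 = 7. Stack: [7]
STORE_FAST k → k=7. Stack: []
LOAD_FAST_LOAD_FAST v,k → push 2,7. Stack: [2, 7]
BINARY_OP ^ → 2 ^ 7 = 5. Stack: [5]
RETURN_VALUE → return 5.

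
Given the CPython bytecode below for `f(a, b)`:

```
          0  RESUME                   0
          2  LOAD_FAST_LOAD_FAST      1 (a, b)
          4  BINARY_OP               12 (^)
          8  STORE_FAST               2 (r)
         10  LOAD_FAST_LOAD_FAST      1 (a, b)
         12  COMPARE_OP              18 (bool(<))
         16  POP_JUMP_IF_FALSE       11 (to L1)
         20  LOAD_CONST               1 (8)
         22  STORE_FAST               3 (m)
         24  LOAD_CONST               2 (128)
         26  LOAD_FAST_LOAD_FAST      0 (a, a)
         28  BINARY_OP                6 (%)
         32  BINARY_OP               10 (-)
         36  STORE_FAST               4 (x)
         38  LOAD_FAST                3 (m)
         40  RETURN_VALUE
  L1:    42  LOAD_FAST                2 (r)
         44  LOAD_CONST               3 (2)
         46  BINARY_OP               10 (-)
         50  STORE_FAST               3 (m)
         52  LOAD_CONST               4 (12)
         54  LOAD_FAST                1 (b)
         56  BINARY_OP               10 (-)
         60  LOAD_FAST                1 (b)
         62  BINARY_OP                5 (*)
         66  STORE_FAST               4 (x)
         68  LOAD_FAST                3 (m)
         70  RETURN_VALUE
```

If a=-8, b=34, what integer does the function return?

LOAD_FAST_LOAD_FAST a,b → push -8,34. Stack: [-8, 34]
BINARY_OP ^ → -8 ^ 34 = -38. Stack: [-38]
STORE_FAST r → r=-38. Stack: []
LOAD_FAST_LOAD_FAST a,b → push -8,34. Stack: [-8, 34]
COMPARE_OP bool(<) → -8 vs 34 = True. Stack: [True]
POP_JUMP_IF_FALSE → pop True; no jump. Stack: []
LOAD_CONST → push 8. Stack: [8]
STORE_FAST m → m=8. Stack: []
LOAD_CONST → push 128. Stack: [128]
LOAD_FAST_LOAD_FAST a,a → push -8,-8. Stack: [128, -8, -8]
BINARY_OP % → -8 % -8 = 0. Stack: [128, 0]
BINARY_OP - → 128 - 0 = 128. Stack: [128]
STORE_FAST x → x=128. Stack: []
LOAD_FAST m → push 8. Stack: [8]
RETURN_VALUE → return 8.

8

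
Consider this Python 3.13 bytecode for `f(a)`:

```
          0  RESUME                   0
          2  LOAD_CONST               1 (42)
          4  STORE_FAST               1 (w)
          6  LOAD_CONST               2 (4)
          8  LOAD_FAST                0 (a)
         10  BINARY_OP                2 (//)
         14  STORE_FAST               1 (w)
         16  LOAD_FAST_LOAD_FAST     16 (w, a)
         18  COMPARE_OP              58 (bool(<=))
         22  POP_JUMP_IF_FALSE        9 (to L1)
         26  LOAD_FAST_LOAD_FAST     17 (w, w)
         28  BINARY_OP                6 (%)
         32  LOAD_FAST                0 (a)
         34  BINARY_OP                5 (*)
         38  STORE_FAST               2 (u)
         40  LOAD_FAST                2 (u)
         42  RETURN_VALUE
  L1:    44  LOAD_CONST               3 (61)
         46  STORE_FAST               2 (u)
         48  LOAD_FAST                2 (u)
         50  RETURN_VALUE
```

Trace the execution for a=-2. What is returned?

0

LOAD_CONST → push 42. Stack: [42]
STORE_FAST w → w=42. Stack: []
LOAD_CONST → push 4. Stack: [4]
LOAD_FAST a → push -2. Stack: [4, -2]
BINARY_OP // → 4 // -2 = -2. Stack: [-2]
STORE_FAST w → w=-2. Stack: []
LOAD_FAST_LOAD_FAST w,a → push -2,-2. Stack: [-2, -2]
COMPARE_OP bool(<=) → -2 vs -2 = True. Stack: [True]
POP_JUMP_IF_FALSE → pop True; no jump. Stack: []
LOAD_FAST_LOAD_FAST w,w → push -2,-2. Stack: [-2, -2]
BINARY_OP % → -2 % -2 = 0. Stack: [0]
LOAD_FAST a → push -2. Stack: [0, -2]
BINARY_OP * → 0 * -2 = 0. Stack: [0]
STORE_FAST u → u=0. Stack: []
LOAD_FAST u → push 0. Stack: [0]
RETURN_VALUE → return 0.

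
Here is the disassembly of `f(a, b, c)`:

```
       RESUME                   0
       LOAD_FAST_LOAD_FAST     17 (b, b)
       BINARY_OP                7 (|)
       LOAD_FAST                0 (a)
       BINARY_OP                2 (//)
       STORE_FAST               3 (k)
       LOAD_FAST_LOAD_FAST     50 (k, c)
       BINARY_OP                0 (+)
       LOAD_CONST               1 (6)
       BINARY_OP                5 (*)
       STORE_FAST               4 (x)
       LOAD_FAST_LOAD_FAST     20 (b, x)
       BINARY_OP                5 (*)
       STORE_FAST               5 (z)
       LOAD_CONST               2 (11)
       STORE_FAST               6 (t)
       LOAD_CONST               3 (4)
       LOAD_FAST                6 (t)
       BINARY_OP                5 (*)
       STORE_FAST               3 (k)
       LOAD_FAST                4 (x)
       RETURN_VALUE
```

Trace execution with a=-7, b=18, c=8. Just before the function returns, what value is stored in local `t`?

11

LOAD_FAST_LOAD_FAST b,b → push 18,18. Stack: [18, 18]
BINARY_OP | → 18 | 18 = 18. Stack: [18]
LOAD_FAST a → push -7. Stack: [18, -7]
BINARY_OP // → 18 // -7 = -3. Stack: [-3]
STORE_FAST k → k=-3. Stack: []
LOAD_FAST_LOAD_FAST k,c → push -3,8. Stack: [-3, 8]
BINARY_OP + → -3 + 8 = 5. Stack: [5]
LOAD_CONST → push 6. Stack: [5, 6]
BINARY_OP * → 5 * 6 = 30. Stack: [30]
STORE_FAST x → x=30. Stack: []
LOAD_FAST_LOAD_FAST b,x → push 18,30. Stack: [18, 30]
BINARY_OP * → 18 * 30 = 540. Stack: [540]
STORE_FAST z → z=540. Stack: []
LOAD_CONST → push 11. Stack: [11]
STORE_FAST t → t=11. Stack: []
LOAD_CONST → push 4. Stack: [4]
LOAD_FAST t → push 11. Stack: [4, 11]
BINARY_OP * → 4 * 11 = 44. Stack: [44]
STORE_FAST k → k=44. Stack: []
LOAD_FAST x → push 30. Stack: [30]
RETURN_VALUE → return 30.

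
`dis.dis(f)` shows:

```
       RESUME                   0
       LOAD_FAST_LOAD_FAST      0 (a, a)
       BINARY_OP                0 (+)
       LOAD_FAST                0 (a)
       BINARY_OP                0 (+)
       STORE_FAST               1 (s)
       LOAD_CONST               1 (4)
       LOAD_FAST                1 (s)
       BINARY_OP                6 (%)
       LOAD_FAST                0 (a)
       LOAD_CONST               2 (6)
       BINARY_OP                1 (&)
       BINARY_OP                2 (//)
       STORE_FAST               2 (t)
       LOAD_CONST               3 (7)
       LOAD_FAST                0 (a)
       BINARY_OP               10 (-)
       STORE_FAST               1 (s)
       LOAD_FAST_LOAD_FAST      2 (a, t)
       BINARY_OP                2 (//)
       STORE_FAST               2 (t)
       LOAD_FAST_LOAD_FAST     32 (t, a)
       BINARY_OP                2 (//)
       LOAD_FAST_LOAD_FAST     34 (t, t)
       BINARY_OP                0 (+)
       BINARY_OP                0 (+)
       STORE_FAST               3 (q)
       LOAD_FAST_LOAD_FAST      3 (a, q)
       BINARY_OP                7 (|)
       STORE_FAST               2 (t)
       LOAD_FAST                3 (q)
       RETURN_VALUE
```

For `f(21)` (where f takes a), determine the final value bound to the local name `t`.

63

LOAD_FAST_LOAD_FAST a,a → push 21,21. Stack: [21, 21]
BINARY_OP + → 21 + 21 = 42. Stack: [42]
LOAD_FAST a → push 21. Stack: [42, 21]
BINARY_OP + → 42 + 21 = 63. Stack: [63]
STORE_FAST s → s=63. Stack: []
LOAD_CONST → push 4. Stack: [4]
LOAD_FAST s → push 63. Stack: [4, 63]
BINARY_OP % → 4 % 63 = 4. Stack: [4]
LOAD_FAST a → push 21. Stack: [4, 21]
LOAD_CONST → push 6. Stack: [4, 21, 6]
BINARY_OP & → 21 & 6 = 4. Stack: [4, 4]
BINARY_OP // → 4 // 4 = 1. Stack: [1]
STORE_FAST t → t=1. Stack: []
LOAD_CONST → push 7. Stack: [7]
LOAD_FAST a → push 21. Stack: [7, 21]
BINARY_OP - → 7 - 21 = -14. Stack: [-14]
STORE_FAST s → s=-14. Stack: []
LOAD_FAST_LOAD_FAST a,t → push 21,1. Stack: [21, 1]
BINARY_OP // → 21 // 1 = 21. Stack: [21]
STORE_FAST t → t=21. Stack: []
LOAD_FAST_LOAD_FAST t,a → push 21,21. Stack: [21, 21]
BINARY_OP // → 21 // 21 = 1. Stack: [1]
LOAD_FAST_LOAD_FAST t,t → push 21,21. Stack: [1, 21, 21]
BINARY_OP + → 21 + 21 = 42. Stack: [1, 42]
BINARY_OP + → 1 + 42 = 43. Stack: [43]
STORE_FAST q → q=43. Stack: []
LOAD_FAST_LOAD_FAST a,q → push 21,43. Stack: [21, 43]
BINARY_OP | → 21 | 43 = 63. Stack: [63]
STORE_FAST t → t=63. Stack: []
LOAD_FAST q → push 43. Stack: [43]
RETURN_VALUE → return 43.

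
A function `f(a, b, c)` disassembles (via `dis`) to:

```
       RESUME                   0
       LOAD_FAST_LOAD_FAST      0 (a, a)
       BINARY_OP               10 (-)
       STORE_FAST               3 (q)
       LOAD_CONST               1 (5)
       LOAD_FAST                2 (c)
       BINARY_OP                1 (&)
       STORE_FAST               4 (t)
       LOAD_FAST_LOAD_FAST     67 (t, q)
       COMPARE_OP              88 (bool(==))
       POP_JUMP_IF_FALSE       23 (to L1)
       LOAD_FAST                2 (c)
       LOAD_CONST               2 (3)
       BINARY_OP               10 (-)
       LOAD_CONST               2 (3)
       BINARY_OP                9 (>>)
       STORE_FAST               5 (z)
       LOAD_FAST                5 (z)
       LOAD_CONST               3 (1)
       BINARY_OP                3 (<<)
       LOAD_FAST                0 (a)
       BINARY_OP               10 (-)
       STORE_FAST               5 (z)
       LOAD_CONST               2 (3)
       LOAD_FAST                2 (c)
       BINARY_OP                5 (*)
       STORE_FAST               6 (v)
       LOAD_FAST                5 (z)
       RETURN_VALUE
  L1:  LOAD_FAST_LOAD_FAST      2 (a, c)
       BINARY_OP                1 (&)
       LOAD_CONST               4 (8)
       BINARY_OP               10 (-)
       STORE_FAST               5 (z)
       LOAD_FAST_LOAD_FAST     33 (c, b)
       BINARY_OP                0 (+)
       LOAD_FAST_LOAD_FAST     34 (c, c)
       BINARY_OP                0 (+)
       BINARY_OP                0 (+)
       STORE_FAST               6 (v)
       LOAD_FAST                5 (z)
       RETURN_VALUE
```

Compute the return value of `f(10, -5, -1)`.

2

LOAD_FAST_LOAD_FAST a,a → push 10,10. Stack: [10, 10]
BINARY_OP - → 10 - 10 = 0. Stack: [0]
STORE_FAST q → q=0. Stack: []
LOAD_CONST → push 5. Stack: [5]
LOAD_FAST c → push -1. Stack: [5, -1]
BINARY_OP & → 5 & -1 = 5. Stack: [5]
STORE_FAST t → t=5. Stack: []
LOAD_FAST_LOAD_FAST t,q → push 5,0. Stack: [5, 0]
COMPARE_OP bool(==) → 5 vs 0 = False. Stack: [False]
POP_JUMP_IF_FALSE → pop False; jump. Stack: []
LOAD_FAST_LOAD_FAST a,c → push 10,-1. Stack: [10, -1]
BINARY_OP & → 10 & -1 = 10. Stack: [10]
LOAD_CONST → push 8. Stack: [10, 8]
BINARY_OP - → 10 - 8 = 2. Stack: [2]
STORE_FAST z → z=2. Stack: []
LOAD_FAST_LOAD_FAST c,b → push -1,-5. Stack: [-1, -5]
BINARY_OP + → -1 + -5 = -6. Stack: [-6]
LOAD_FAST_LOAD_FAST c,c → push -1,-1. Stack: [-6, -1, -1]
BINARY_OP + → -1 + -1 = -2. Stack: [-6, -2]
BINARY_OP + → -6 + -2 = -8. Stack: [-8]
STORE_FAST v → v=-8. Stack: []
LOAD_FAST z → push 2. Stack: [2]
RETURN_VALUE → return 2.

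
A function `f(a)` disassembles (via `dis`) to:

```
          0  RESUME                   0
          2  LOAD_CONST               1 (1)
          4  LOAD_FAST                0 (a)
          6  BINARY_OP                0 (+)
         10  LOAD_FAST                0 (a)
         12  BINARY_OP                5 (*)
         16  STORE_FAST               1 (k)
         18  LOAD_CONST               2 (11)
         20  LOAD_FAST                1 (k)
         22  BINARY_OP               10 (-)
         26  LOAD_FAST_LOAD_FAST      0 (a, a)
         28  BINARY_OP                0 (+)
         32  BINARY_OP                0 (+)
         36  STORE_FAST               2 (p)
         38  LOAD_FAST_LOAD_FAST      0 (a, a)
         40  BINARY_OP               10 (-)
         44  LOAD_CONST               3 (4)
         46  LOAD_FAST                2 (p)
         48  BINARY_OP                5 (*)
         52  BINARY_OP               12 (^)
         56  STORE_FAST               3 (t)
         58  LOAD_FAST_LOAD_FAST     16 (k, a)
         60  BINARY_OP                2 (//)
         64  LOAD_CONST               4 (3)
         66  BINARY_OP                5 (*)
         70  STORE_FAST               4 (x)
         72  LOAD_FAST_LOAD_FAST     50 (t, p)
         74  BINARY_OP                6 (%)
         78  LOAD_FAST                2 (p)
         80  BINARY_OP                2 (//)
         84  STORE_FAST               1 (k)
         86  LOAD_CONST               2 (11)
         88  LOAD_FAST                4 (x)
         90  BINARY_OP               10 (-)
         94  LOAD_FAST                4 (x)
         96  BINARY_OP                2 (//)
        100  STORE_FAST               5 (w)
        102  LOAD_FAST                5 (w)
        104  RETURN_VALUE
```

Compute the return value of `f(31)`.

LOAD_CONST → push 1. Stack: [1]
LOAD_FAST a → push 31. Stack: [1, 31]
BINARY_OP + → 1 + 31 = 32. Stack: [32]
LOAD_FAST a → push 31. Stack: [32, 31]
BINARY_OP * → 32 * 31 = 992. Stack: [992]
STORE_FAST k → k=992. Stack: []
LOAD_CONST → push 11. Stack: [11]
LOAD_FAST k → push 992. Stack: [11, 992]
BINARY_OP - → 11 - 992 = -981. Stack: [-981]
LOAD_FAST_LOAD_FAST a,a → push 31,31. Stack: [-981, 31, 31]
BINARY_OP + → 31 + 31 = 62. Stack: [-981, 62]
BINARY_OP + → -981 + 62 = -919. Stack: [-919]
STORE_FAST p → p=-919. Stack: []
LOAD_FAST_LOAD_FAST a,a → push 31,31. Stack: [31, 31]
BINARY_OP - → 31 - 31 = 0. Stack: [0]
LOAD_CONST → push 4. Stack: [0, 4]
LOAD_FAST p → push -919. Stack: [0, 4, -919]
BINARY_OP * → 4 * -919 = -3676. Stack: [0, -3676]
BINARY_OP ^ → 0 ^ -3676 = -3676. Stack: [-3676]
STORE_FAST t → t=-3676. Stack: []
LOAD_FAST_LOAD_FAST k,a → push 992,31. Stack: [992, 31]
BINARY_OP // → 992 // 31 = 32. Stack: [32]
LOAD_CONST → push 3. Stack: [32, 3]
BINARY_OP * → 32 * 3 = 96. Stack: [96]
STORE_FAST x → x=96. Stack: []
LOAD_FAST_LOAD_FAST t,p → push -3676,-919. Stack: [-3676, -919]
BINARY_OP % → -3676 % -919 = 0. Stack: [0]
LOAD_FAST p → push -919. Stack: [0, -919]
BINARY_OP // → 0 // -919 = 0. Stack: [0]
STORE_FAST k → k=0. Stack: []
LOAD_CONST → push 11. Stack: [11]
LOAD_FAST x → push 96. Stack: [11, 96]
BINARY_OP - → 11 - 96 = -85. Stack: [-85]
LOAD_FAST x → push 96. Stack: [-85, 96]
BINARY_OP // → -85 // 96 = -1. Stack: [-1]
STORE_FAST w → w=-1. Stack: []
LOAD_FAST w → push -1. Stack: [-1]
RETURN_VALUE → return -1.

-1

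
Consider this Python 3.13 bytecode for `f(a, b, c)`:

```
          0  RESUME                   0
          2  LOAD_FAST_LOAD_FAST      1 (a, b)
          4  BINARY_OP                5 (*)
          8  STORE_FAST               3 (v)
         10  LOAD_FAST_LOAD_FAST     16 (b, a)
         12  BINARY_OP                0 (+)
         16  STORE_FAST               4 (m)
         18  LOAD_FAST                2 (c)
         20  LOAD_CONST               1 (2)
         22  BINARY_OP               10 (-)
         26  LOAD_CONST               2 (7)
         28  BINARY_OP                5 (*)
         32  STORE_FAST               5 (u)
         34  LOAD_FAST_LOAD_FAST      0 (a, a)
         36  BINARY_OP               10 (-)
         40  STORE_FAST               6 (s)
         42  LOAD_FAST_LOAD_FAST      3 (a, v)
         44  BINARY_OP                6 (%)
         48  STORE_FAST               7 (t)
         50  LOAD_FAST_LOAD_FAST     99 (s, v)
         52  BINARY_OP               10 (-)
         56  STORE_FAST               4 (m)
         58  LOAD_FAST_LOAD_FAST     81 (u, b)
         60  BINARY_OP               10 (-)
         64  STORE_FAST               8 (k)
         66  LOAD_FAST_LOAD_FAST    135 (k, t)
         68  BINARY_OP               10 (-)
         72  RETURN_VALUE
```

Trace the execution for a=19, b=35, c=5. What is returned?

LOAD_FAST_LOAD_FAST a,b → push 19,35. Stack: [19, 35]
BINARY_OP * → 19 * 35 = 665. Stack: [665]
STORE_FAST v → v=665. Stack: []
LOAD_FAST_LOAD_FAST b,a → push 35,19. Stack: [35, 19]
BINARY_OP + → 35 + 19 = 54. Stack: [54]
STORE_FAST m → m=54. Stack: []
LOAD_FAST c → push 5. Stack: [5]
LOAD_CONST → push 2. Stack: [5, 2]
BINARY_OP - → 5 - 2 = 3. Stack: [3]
LOAD_CONST → push 7. Stack: [3, 7]
BINARY_OP * → 3 * 7 = 21. Stack: [21]
STORE_FAST u → u=21. Stack: []
LOAD_FAST_LOAD_FAST a,a → push 19,19. Stack: [19, 19]
BINARY_OP - → 19 - 19 = 0. Stack: [0]
STORE_FAST s → s=0. Stack: []
LOAD_FAST_LOAD_FAST a,v → push 19,665. Stack: [19, 665]
BINARY_OP % → 19 % 665 = 19. Stack: [19]
STORE_FAST t → t=19. Stack: []
LOAD_FAST_LOAD_FAST s,v → push 0,665. Stack: [0, 665]
BINARY_OP - → 0 - 665 = -665. Stack: [-665]
STORE_FAST m → m=-665. Stack: []
LOAD_FAST_LOAD_FAST u,b → push 21,35. Stack: [21, 35]
BINARY_OP - → 21 - 35 = -14. Stack: [-14]
STORE_FAST k → k=-14. Stack: []
LOAD_FAST_LOAD_FAST k,t → push -14,19. Stack: [-14, 19]
BINARY_OP - → -14 - 19 = -33. Stack: [-33]
RETURN_VALUE → return -33.

-33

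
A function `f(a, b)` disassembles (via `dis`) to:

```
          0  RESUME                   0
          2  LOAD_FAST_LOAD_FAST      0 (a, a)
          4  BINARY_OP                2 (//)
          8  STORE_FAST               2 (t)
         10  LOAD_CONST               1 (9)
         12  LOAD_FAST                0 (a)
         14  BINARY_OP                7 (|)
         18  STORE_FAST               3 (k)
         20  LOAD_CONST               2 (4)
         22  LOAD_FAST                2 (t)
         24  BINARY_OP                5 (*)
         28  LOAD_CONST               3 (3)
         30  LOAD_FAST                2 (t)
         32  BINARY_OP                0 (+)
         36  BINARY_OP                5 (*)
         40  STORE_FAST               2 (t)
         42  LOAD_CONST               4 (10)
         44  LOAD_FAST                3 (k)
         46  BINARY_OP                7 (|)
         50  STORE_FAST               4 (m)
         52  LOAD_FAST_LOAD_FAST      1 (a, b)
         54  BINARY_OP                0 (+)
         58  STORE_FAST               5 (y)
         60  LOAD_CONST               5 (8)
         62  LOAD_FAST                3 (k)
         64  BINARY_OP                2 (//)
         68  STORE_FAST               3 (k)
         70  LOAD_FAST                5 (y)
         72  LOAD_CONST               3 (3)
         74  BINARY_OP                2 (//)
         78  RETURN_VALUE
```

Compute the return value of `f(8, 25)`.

LOAD_FAST_LOAD_FAST a,a → push 8,8. Stack: [8, 8]
BINARY_OP // → 8 // 8 = 1. Stack: [1]
STORE_FAST t → t=1. Stack: []
LOAD_CONST → push 9. Stack: [9]
LOAD_FAST a → push 8. Stack: [9, 8]
BINARY_OP | → 9 | 8 = 9. Stack: [9]
STORE_FAST k → k=9. Stack: []
LOAD_CONST → push 4. Stack: [4]
LOAD_FAST t → push 1. Stack: [4, 1]
BINARY_OP * → 4 * 1 = 4. Stack: [4]
LOAD_CONST → push 3. Stack: [4, 3]
LOAD_FAST t → push 1. Stack: [4, 3, 1]
BINARY_OP + → 3 + 1 = 4. Stack: [4, 4]
BINARY_OP * → 4 * 4 = 16. Stack: [16]
STORE_FAST t → t=16. Stack: []
LOAD_CONST → push 10. Stack: [10]
LOAD_FAST k → push 9. Stack: [10, 9]
BINARY_OP | → 10 | 9 = 11. Stack: [11]
STORE_FAST m → m=11. Stack: []
LOAD_FAST_LOAD_FAST a,b → push 8,25. Stack: [8, 25]
BINARY_OP + → 8 + 25 = 33. Stack: [33]
STORE_FAST y → y=33. Stack: []
LOAD_CONST → push 8. Stack: [8]
LOAD_FAST k → push 9. Stack: [8, 9]
BINARY_OP // → 8 // 9 = 0. Stack: [0]
STORE_FAST k → k=0. Stack: []
LOAD_FAST y → push 33. Stack: [33]
LOAD_CONST → push 3. Stack: [33, 3]
BINARY_OP // → 33 // 3 = 11. Stack: [11]
RETURN_VALUE → return 11.

11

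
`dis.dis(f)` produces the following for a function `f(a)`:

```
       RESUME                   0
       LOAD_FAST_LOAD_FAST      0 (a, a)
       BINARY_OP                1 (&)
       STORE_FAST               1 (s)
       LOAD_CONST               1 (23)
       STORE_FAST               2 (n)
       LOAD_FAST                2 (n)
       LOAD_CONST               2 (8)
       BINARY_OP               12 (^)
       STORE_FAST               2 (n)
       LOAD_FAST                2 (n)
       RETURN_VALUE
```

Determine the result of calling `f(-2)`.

31

LOAD_FAST_LOAD_FAST a,a → push -2,-2. Stack: [-2, -2]
BINARY_OP & → -2 & -2 = -2. Stack: [-2]
STORE_FAST s → s=-2. Stack: []
LOAD_CONST → push 23. Stack: [23]
STORE_FAST n → n=23. Stack: []
LOAD_FAST n → push 23. Stack: [23]
LOAD_CONST → push 8. Stack: [23, 8]
BINARY_OP ^ → 23 ^ 8 = 31. Stack: [31]
STORE_FAST n → n=31. Stack: []
LOAD_FAST n → push 31. Stack: [31]
RETURN_VALUE → return 31.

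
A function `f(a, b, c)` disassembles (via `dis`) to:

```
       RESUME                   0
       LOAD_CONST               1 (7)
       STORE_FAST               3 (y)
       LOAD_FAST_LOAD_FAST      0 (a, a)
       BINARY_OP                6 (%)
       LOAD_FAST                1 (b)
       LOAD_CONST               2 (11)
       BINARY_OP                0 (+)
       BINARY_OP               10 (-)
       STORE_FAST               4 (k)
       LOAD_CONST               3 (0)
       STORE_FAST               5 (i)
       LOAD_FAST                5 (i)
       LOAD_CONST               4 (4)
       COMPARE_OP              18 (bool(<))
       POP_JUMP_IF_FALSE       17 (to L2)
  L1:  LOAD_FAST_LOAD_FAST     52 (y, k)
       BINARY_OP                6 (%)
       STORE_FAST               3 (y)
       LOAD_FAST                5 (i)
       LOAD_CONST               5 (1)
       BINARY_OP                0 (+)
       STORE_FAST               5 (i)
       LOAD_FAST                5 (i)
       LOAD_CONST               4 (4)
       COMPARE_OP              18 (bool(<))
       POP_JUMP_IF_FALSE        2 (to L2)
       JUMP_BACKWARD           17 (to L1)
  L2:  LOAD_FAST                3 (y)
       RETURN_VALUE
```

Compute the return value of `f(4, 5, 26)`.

-9

LOAD_CONST → push 7. Stack: [7]
STORE_FAST y → y=7. Stack: []
LOAD_FAST_LOAD_FAST a,a → push 4,4. Stack: [4, 4]
BINARY_OP % → 4 % 4 = 0. Stack: [0]
LOAD_FAST b → push 5. Stack: [0, 5]
LOAD_CONST → push 11. Stack: [0, 5, 11]
BINARY_OP + → 5 + 11 = 16. Stack: [0, 16]
BINARY_OP - → 0 - 16 = -16. Stack: [-16]
STORE_FAST k → k=-16. Stack: []
LOAD_CONST → push 0. Stack: [0]
STORE_FAST i → i=0. Stack: []
LOAD_FAST i → push 0. Stack: [0]
LOAD_CONST → push 4. Stack: [0, 4]
COMPARE_OP bool(<) → 0 vs 4 = True. Stack: [True]
POP_JUMP_IF_FALSE → pop True; no jump. Stack: []
LOAD_FAST_LOAD_FAST y,k → push 7,-16. Stack: [7, -16]
BINARY_OP % → 7 % -16 = -9. Stack: [-9]
STORE_FAST y → y=-9. Stack: []
LOAD_FAST i → push 0. Stack: [0]
LOAD_CONST → push 1. Stack: [0, 1]
BINARY_OP + → 0 + 1 = 1. Stack: [1]
STORE_FAST i → i=1. Stack: []
LOAD_FAST i → push 1. Stack: [1]
LOAD_CONST → push 4. Stack: [1, 4]
COMPARE_OP bool(<) → 1 vs 4 = True. Stack: [True]
POP_JUMP_IF_FALSE → pop True; no jump. Stack: []
LOAD_FAST_LOAD_FAST y,k → push -9,-16. Stack: [-9, -16]
BINARY_OP % → -9 % -16 = -9. Stack: [-9]
STORE_FAST y → y=-9. Stack: []
LOAD_FAST i → push 1. Stack: [1]
LOAD_CONST → push 1. Stack: [1, 1]
BINARY_OP + → 1 + 1 = 2. Stack: [2]
STORE_FAST i → i=2. Stack: []
LOAD_FAST i → push 2. Stack: [2]
LOAD_CONST → push 4. Stack: [2, 4]
COMPARE_OP bool(<) → 2 vs 4 = True. Stack: [True]
POP_JUMP_IF_FALSE → pop True; no jump. Stack: []
LOAD_FAST_LOAD_FAST y,k → push -9,-16. Stack: [-9, -16]
BINARY_OP % → -9 % -16 = -9. Stack: [-9]
STORE_FAST y → y=-9. Stack: []
LOAD_FAST i → push 2. Stack: [2]
LOAD_CONST → push 1. Stack: [2, 1]
BINARY_OP + → 2 + 1 = 3. Stack: [3]
STORE_FAST i → i=3. Stack: []
LOAD_FAST i → push 3. Stack: [3]
LOAD_CONST → push 4. Stack: [3, 4]
COMPARE_OP bool(<) → 3 vs 4 = True. Stack: [True]
POP_JUMP_IF_FALSE → pop True; no jump. Stack: []
LOAD_FAST_LOAD_FAST y,k → push -9,-16. Stack: [-9, -16]
BINARY_OP % → -9 % -16 = -9. Stack: [-9]
STORE_FAST y → y=-9. Stack: []
LOAD_FAST i → push 3. Stack: [3]
LOAD_CONST → push 1. Stack: [3, 1]
BINARY_OP + → 3 + 1 = 4. Stack: [4]
STORE_FAST i → i=4. Stack: []
LOAD_FAST i → push 4. Stack: [4]
LOAD_CONST → push 4. Stack: [4, 4]
COMPARE_OP bool(<) → 4 vs 4 = False. Stack: [False]
POP_JUMP_IF_FALSE → pop False; jump. Stack: []
LOAD_FAST y → push -9. Stack: [-9]
RETURN_VALUE → return -9.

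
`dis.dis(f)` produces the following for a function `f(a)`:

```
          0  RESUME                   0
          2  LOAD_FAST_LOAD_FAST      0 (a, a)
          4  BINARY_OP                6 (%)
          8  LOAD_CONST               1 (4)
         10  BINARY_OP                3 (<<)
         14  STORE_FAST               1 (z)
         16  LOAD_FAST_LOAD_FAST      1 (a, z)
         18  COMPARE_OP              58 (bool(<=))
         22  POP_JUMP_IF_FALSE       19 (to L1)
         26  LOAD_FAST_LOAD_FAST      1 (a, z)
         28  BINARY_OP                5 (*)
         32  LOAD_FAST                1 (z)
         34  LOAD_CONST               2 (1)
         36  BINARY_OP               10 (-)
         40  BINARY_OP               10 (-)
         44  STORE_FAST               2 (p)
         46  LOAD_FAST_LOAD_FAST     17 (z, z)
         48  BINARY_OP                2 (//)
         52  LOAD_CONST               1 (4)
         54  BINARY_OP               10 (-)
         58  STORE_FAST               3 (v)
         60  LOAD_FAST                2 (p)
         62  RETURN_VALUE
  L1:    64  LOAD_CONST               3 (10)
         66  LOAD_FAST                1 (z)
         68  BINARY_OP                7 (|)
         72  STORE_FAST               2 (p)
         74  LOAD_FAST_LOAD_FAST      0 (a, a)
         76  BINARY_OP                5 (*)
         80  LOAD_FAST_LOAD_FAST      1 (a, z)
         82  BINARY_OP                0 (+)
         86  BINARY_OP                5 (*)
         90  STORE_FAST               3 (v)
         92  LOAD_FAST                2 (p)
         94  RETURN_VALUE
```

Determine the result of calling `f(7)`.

LOAD_FAST_LOAD_FAST a,a → push 7,7. Stack: [7, 7]
BINARY_OP % → 7 % 7 = 0. Stack: [0]
LOAD_CONST → push 4. Stack: [0, 4]
BINARY_OP << → 0 << 4 = 0. Stack: [0]
STORE_FAST z → z=0. Stack: []
LOAD_FAST_LOAD_FAST a,z → push 7,0. Stack: [7, 0]
COMPARE_OP bool(<=) → 7 vs 0 = False. Stack: [False]
POP_JUMP_IF_FALSE → pop False; jump. Stack: []
LOAD_CONST → push 10. Stack: [10]
LOAD_FAST z → push 0. Stack: [10, 0]
BINARY_OP | → 10 | 0 = 10. Stack: [10]
STORE_FAST p → p=10. Stack: []
LOAD_FAST_LOAD_FAST a,a → push 7,7. Stack: [7, 7]
BINARY_OP * → 7 * 7 = 49. Stack: [49]
LOAD_FAST_LOAD_FAST a,z → push 7,0. Stack: [49, 7, 0]
BINARY_OP + → 7 + 0 = 7. Stack: [49, 7]
BINARY_OP * → 49 * 7 = 343. Stack: [343]
STORE_FAST v → v=343. Stack: []
LOAD_FAST p → push 10. Stack: [10]
RETURN_VALUE → return 10.

10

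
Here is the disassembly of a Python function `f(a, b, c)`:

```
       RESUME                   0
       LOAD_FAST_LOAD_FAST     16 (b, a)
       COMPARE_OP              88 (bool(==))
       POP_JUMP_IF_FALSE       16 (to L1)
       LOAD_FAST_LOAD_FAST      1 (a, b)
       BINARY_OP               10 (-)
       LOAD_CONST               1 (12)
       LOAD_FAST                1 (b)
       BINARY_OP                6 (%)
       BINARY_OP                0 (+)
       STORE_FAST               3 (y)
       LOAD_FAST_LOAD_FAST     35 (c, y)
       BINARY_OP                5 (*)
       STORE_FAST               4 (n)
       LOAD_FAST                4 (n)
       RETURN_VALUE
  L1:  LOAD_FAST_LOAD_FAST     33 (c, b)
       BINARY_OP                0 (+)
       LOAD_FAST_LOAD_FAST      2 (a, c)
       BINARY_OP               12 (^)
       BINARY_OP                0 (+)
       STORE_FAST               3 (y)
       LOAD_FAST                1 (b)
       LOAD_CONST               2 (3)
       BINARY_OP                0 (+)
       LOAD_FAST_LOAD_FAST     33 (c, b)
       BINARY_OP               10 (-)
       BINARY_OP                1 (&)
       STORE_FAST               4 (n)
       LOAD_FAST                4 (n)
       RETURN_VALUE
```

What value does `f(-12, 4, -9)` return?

3

LOAD_FAST_LOAD_FAST b,a → push 4,-12. Stack: [4, -12]
COMPARE_OP bool(==) → 4 vs -12 = False. Stack: [False]
POP_JUMP_IF_FALSE → pop False; jump. Stack: []
LOAD_FAST_LOAD_FAST c,b → push -9,4. Stack: [-9, 4]
BINARY_OP + → -9 + 4 = -5. Stack: [-5]
LOAD_FAST_LOAD_FAST a,c → push -12,-9. Stack: [-5, -12, -9]
BINARY_OP ^ → -12 ^ -9 = 3. Stack: [-5, 3]
BINARY_OP + → -5 + 3 = -2. Stack: [-2]
STORE_FAST y → y=-2. Stack: []
LOAD_FAST b → push 4. Stack: [4]
LOAD_CONST → push 3. Stack: [4, 3]
BINARY_OP + → 4 + 3 = 7. Stack: [7]
LOAD_FAST_LOAD_FAST c,b → push -9,4. Stack: [7, -9, 4]
BINARY_OP - → -9 - 4 = -13. Stack: [7, -13]
BINARY_OP & → 7 & -13 = 3. Stack: [3]
STORE_FAST n → n=3. Stack: []
LOAD_FAST n → push 3. Stack: [3]
RETURN_VALUE → return 3.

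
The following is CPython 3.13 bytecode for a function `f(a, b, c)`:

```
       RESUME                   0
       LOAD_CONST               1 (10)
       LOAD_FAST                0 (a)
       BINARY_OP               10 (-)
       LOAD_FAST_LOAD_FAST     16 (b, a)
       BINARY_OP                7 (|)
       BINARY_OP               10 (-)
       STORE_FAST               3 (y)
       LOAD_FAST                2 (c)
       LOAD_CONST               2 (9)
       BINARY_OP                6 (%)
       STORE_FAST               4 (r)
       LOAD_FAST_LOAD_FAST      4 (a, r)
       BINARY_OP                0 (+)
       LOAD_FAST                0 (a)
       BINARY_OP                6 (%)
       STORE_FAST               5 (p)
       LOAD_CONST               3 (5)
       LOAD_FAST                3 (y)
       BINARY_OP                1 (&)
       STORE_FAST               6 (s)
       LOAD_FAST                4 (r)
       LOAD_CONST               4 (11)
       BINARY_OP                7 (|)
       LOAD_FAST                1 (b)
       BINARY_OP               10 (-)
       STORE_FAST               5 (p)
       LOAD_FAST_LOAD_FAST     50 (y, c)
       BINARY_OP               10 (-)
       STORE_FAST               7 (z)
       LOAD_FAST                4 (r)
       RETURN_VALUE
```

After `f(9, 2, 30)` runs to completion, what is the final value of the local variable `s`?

4

LOAD_CONST → push 10. Stack: [10]
LOAD_FAST a → push 9. Stack: [10, 9]
BINARY_OP - → 10 - 9 = 1. Stack: [1]
LOAD_FAST_LOAD_FAST b,a → push 2,9. Stack: [1, 2, 9]
BINARY_OP | → 2 | 9 = 11. Stack: [1, 11]
BINARY_OP - → 1 - 11 = -10. Stack: [-10]
STORE_FAST y → y=-10. Stack: []
LOAD_FAST c → push 30. Stack: [30]
LOAD_CONST → push 9. Stack: [30, 9]
BINARY_OP % → 30 % 9 = 3. Stack: [3]
STORE_FAST r → r=3. Stack: []
LOAD_FAST_LOAD_FAST a,r → push 9,3. Stack: [9, 3]
BINARY_OP + → 9 + 3 = 12. Stack: [12]
LOAD_FAST a → push 9. Stack: [12, 9]
BINARY_OP % → 12 % 9 = 3. Stack: [3]
STORE_FAST p → p=3. Stack: []
LOAD_CONST → push 5. Stack: [5]
LOAD_FAST y → push -10. Stack: [5, -10]
BINARY_OP & → 5 & -10 = 4. Stack: [4]
STORE_FAST s → s=4. Stack: []
LOAD_FAST r → push 3. Stack: [3]
LOAD_CONST → push 11. Stack: [3, 11]
BINARY_OP | → 3 | 11 = 11. Stack: [11]
LOAD_FAST b → push 2. Stack: [11, 2]
BINARY_OP - → 11 - 2 = 9. Stack: [9]
STORE_FAST p → p=9. Stack: []
LOAD_FAST_LOAD_FAST y,c → push -10,30. Stack: [-10, 30]
BINARY_OP - → -10 - 30 = -40. Stack: [-40]
STORE_FAST z → z=-40. Stack: []
LOAD_FAST r → push 3. Stack: [3]
RETURN_VALUE → return 3.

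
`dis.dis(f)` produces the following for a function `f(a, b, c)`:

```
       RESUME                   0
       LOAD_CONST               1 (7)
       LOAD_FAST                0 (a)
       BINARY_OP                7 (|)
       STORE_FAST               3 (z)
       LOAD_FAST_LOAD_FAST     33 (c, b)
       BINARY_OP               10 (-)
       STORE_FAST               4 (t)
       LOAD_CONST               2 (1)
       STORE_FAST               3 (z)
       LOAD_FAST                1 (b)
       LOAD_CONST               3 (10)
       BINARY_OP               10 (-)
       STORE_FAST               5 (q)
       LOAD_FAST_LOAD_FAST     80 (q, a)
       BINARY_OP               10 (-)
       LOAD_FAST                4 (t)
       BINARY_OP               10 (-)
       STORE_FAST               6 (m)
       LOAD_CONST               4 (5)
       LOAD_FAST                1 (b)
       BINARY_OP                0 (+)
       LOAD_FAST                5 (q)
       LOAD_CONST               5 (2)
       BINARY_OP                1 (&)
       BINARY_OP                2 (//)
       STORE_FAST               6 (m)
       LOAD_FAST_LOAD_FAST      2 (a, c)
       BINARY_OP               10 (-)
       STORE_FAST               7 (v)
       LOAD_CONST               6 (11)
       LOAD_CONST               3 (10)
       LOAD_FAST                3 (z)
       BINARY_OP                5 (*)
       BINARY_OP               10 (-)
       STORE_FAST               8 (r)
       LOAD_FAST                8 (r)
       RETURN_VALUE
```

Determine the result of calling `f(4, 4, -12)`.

1

LOAD_CONST → push 7. Stack: [7]
LOAD_FAST a → push 4. Stack: [7, 4]
BINARY_OP | → 7 | 4 = 7. Stack: [7]
STORE_FAST z → z=7. Stack: []
LOAD_FAST_LOAD_FAST c,b → push -12,4. Stack: [-12, 4]
BINARY_OP - → -12 - 4 = -16. Stack: [-16]
STORE_FAST t → t=-16. Stack: []
LOAD_CONST → push 1. Stack: [1]
STORE_FAST z → z=1. Stack: []
LOAD_FAST b → push 4. Stack: [4]
LOAD_CONST → push 10. Stack: [4, 10]
BINARY_OP - → 4 - 10 = -6. Stack: [-6]
STORE_FAST q → q=-6. Stack: []
LOAD_FAST_LOAD_FAST q,a → push -6,4. Stack: [-6, 4]
BINARY_OP - → -6 - 4 = -10. Stack: [-10]
LOAD_FAST t → push -16. Stack: [-10, -16]
BINARY_OP - → -10 - -16 = 6. Stack: [6]
STORE_FAST m → m=6. Stack: []
LOAD_CONST → push 5. Stack: [5]
LOAD_FAST b → push 4. Stack: [5, 4]
BINARY_OP + → 5 + 4 = 9. Stack: [9]
LOAD_FAST q → push -6. Stack: [9, -6]
LOAD_CONST → push 2. Stack: [9, -6, 2]
BINARY_OP & → -6 & 2 = 2. Stack: [9, 2]
BINARY_OP // → 9 // 2 = 4. Stack: [4]
STORE_FAST m → m=4. Stack: []
LOAD_FAST_LOAD_FAST a,c → push 4,-12. Stack: [4, -12]
BINARY_OP - → 4 - -12 = 16. Stack: [16]
STORE_FAST v → v=16. Stack: []
LOAD_CONST → push 11. Stack: [11]
LOAD_CONST → push 10. Stack: [11, 10]
LOAD_FAST z → push 1. Stack: [11, 10, 1]
BINARY_OP * → 10 * 1 = 10. Stack: [11, 10]
BINARY_OP - → 11 - 10 = 1. Stack: [1]
STORE_FAST r → r=1. Stack: []
LOAD_FAST r → push 1. Stack: [1]
RETURN_VALUE → return 1.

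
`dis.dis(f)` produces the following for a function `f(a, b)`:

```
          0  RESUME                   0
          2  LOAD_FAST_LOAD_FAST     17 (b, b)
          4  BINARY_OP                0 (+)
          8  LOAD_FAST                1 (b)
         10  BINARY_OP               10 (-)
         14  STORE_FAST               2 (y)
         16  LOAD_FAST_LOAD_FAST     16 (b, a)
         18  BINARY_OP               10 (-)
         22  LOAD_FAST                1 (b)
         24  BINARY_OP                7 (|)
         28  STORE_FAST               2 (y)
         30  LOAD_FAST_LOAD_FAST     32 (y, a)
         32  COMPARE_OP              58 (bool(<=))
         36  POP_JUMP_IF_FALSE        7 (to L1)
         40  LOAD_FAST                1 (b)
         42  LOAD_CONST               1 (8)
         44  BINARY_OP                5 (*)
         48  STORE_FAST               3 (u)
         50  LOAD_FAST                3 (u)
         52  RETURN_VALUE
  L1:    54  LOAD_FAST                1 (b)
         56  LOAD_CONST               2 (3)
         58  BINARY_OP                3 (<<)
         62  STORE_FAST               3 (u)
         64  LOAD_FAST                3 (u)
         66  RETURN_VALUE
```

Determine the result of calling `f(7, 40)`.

320

LOAD_FAST_LOAD_FAST b,b → push 40,40. Stack: [40, 40]
BINARY_OP + → 40 + 40 = 80. Stack: [80]
LOAD_FAST b → push 40. Stack: [80, 40]
BINARY_OP - → 80 - 40 = 40. Stack: [40]
STORE_FAST y → y=40. Stack: []
LOAD_FAST_LOAD_FAST b,a → push 40,7. Stack: [40, 7]
BINARY_OP - → 40 - 7 = 33. Stack: [33]
LOAD_FAST b → push 40. Stack: [33, 40]
BINARY_OP | → 33 | 40 = 41. Stack: [41]
STORE_FAST y → y=41. Stack: []
LOAD_FAST_LOAD_FAST y,a → push 41,7. Stack: [41, 7]
COMPARE_OP bool(<=) → 41 vs 7 = False. Stack: [False]
POP_JUMP_IF_FALSE → pop False; jump. Stack: []
LOAD_FAST b → push 40. Stack: [40]
LOAD_CONST → push 3. Stack: [40, 3]
BINARY_OP << → 40 << 3 = 320. Stack: [320]
STORE_FAST u → u=320. Stack: []
LOAD_FAST u → push 320. Stack: [320]
RETURN_VALUE → return 320.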